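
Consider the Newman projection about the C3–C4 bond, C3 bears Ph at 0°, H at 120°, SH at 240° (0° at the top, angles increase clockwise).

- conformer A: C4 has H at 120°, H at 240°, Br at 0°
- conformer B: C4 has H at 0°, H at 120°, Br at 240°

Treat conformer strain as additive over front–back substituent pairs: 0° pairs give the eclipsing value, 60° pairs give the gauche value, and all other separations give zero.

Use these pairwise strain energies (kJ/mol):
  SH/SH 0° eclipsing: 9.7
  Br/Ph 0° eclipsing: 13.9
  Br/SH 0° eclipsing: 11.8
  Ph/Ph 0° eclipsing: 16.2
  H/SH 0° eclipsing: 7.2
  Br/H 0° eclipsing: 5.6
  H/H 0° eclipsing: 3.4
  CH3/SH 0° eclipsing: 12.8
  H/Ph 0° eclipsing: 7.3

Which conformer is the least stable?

A

A (eclipsed): Ph–Br eclipsed, H–H eclipsed, SH–H eclipsed; 13.9 + 3.4 + 7.2 = 24.5 kJ/mol.
B (eclipsed): Ph–H eclipsed, H–H eclipsed, SH–Br eclipsed; 7.3 + 3.4 + 11.8 = 22.5 kJ/mol.
A has the highest total (24.5 kJ/mol).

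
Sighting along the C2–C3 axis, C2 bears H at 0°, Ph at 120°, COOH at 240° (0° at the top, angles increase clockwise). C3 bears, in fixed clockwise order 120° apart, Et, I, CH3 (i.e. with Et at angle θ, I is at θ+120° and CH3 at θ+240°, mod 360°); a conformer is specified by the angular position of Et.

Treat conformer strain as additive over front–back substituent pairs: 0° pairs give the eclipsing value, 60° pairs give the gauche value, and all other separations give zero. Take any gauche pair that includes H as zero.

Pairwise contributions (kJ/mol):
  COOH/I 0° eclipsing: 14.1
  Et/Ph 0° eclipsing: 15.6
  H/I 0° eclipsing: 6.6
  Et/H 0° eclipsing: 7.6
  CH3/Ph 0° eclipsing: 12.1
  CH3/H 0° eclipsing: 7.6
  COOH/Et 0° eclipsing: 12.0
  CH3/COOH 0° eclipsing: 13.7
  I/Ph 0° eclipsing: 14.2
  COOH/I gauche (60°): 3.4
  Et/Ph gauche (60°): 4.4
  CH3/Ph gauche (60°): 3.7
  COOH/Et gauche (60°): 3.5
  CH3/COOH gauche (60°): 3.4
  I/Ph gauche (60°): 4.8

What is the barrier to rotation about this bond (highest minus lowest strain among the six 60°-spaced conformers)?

Et at 0° (eclipsed): H(0°)/Et(0°) eclipsed 7.6; Ph(120°)/I(120°) eclipsed 14.2; COOH(240°)/CH3(240°) eclipsed 13.7 → 35.5 kJ/mol.
Et at 60° (staggered): Ph(120°)/Et(60°) gauche 4.4; Ph(120°)/I(180°) gauche 4.8; COOH(240°)/I(180°) gauche 3.4; COOH(240°)/CH3(300°) gauche 3.4 → 16.0 kJ/mol.
Et at 120° (eclipsed): H(0°)/CH3(0°) eclipsed 7.6; Ph(120°)/Et(120°) eclipsed 15.6; COOH(240°)/I(240°) eclipsed 14.1 → 37.3 kJ/mol.
Et at 180° (staggered): Ph(120°)/Et(180°) gauche 4.4; Ph(120°)/CH3(60°) gauche 3.7; COOH(240°)/Et(180°) gauche 3.5; COOH(240°)/I(300°) gauche 3.4 → 15.0 kJ/mol.
Et at 240° (eclipsed): H(0°)/I(0°) eclipsed 6.6; Ph(120°)/CH3(120°) eclipsed 12.1; COOH(240°)/Et(240°) eclipsed 12.0 → 30.7 kJ/mol.
Et at 300° (staggered): Ph(120°)/I(60°) gauche 4.8; Ph(120°)/CH3(180°) gauche 3.7; COOH(240°)/Et(300°) gauche 3.5; COOH(240°)/CH3(180°) gauche 3.4 → 15.4 kJ/mol.
Max at 120° (37.3 kJ/mol), min at 180° (15.0 kJ/mol); barrier = 22.3 kJ/mol.

22.3 kJ/mol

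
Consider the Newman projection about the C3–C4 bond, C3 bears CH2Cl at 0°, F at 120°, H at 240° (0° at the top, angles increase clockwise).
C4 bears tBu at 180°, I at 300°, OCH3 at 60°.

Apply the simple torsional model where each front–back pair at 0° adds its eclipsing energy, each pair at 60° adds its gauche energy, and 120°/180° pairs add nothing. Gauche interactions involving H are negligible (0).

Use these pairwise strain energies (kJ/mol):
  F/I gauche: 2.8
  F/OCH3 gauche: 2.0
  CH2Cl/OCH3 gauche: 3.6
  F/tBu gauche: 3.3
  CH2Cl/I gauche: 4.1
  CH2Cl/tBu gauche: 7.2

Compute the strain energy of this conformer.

13.0 kJ/mol

This conformer (staggered): CH2Cl(0°)/I(300°) gauche 4.1; CH2Cl(0°)/OCH3(60°) gauche 3.6; F(120°)/tBu(180°) gauche 3.3; F(120°)/OCH3(60°) gauche 2.0 → 13.0 kJ/mol.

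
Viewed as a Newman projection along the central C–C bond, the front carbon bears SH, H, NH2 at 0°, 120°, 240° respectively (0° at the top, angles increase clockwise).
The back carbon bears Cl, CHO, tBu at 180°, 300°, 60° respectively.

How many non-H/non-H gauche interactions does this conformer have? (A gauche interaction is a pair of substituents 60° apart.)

Non-H gauche pairs: SH(0°)/CHO(300°); SH(0°)/tBu(60°); NH2(240°)/Cl(180°); NH2(240°)/CHO(300°) — 4 interactions.

4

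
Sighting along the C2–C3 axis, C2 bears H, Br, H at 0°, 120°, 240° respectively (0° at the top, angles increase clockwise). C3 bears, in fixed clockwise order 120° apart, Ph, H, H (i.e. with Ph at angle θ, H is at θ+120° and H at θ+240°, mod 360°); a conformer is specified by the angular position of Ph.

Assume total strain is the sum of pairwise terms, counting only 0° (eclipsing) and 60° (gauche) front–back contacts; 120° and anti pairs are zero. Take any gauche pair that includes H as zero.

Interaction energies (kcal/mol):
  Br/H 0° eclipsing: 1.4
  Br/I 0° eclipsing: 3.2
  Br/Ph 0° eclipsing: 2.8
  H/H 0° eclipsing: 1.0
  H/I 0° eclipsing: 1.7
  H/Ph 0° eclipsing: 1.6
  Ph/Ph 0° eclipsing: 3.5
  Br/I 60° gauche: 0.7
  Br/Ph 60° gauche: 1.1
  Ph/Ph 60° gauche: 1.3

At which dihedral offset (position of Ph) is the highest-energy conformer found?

120°

Ph at 0° is eclipsed. H at 0° is eclipsed with Ph at 0° (1.6); Br at 120° is eclipsed with H at 120° (1.4); H at 240° is eclipsed with H at 240° (1.0). Total 4.0 kcal/mol.
Ph at 60° is staggered. Br at 120° is gauche with Ph at 60° (1.1). Total 1.1 kcal/mol.
Ph at 120° is eclipsed. H at 0° is eclipsed with H at 0° (1.0); Br at 120° is eclipsed with Ph at 120° (2.8); H at 240° is eclipsed with H at 240° (1.0). Total 4.8 kcal/mol.
Ph at 180° is staggered. Br at 120° is gauche with Ph at 180° (1.1). Total 1.1 kcal/mol.
Ph at 240° is eclipsed. H at 0° is eclipsed with H at 0° (1.0); Br at 120° is eclipsed with H at 120° (1.4); H at 240° is eclipsed with Ph at 240° (1.6). Total 4.0 kcal/mol.
Ph at 300° (staggered): no non-H gauche contacts → 0.0 kcal/mol.
The maximum (4.8 kcal/mol) occurs with Ph at 120°.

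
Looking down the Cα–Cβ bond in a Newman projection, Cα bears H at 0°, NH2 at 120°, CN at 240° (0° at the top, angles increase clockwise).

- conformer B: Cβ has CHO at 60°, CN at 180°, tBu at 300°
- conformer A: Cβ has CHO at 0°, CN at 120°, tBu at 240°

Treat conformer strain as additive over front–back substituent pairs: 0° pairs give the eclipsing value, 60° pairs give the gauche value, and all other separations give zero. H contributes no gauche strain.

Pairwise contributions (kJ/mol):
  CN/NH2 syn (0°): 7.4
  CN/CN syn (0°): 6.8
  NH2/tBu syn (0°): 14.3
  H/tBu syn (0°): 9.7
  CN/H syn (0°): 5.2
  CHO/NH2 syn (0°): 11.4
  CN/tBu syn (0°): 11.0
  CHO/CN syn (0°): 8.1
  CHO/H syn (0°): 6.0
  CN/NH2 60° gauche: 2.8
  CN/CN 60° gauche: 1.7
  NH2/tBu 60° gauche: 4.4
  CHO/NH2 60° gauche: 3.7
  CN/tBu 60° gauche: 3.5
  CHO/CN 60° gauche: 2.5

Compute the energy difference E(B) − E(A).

-12.7 kJ/mol

B is staggered. NH2 at 120° is gauche with CHO at 60° (3.7); NH2 at 120° is gauche with CN at 180° (2.8); CN at 240° is gauche with CN at 180° (1.7); CN at 240° is gauche with tBu at 300° (3.5). Total 11.7 kJ/mol.
A is eclipsed. H at 0° is eclipsed with CHO at 0° (6.0); NH2 at 120° is eclipsed with CN at 120° (7.4); CN at 240° is eclipsed with tBu at 240° (11.0). Total 24.4 kJ/mol.
E(B) − E(A) = 11.7 − 24.4 = -12.7 kJ/mol.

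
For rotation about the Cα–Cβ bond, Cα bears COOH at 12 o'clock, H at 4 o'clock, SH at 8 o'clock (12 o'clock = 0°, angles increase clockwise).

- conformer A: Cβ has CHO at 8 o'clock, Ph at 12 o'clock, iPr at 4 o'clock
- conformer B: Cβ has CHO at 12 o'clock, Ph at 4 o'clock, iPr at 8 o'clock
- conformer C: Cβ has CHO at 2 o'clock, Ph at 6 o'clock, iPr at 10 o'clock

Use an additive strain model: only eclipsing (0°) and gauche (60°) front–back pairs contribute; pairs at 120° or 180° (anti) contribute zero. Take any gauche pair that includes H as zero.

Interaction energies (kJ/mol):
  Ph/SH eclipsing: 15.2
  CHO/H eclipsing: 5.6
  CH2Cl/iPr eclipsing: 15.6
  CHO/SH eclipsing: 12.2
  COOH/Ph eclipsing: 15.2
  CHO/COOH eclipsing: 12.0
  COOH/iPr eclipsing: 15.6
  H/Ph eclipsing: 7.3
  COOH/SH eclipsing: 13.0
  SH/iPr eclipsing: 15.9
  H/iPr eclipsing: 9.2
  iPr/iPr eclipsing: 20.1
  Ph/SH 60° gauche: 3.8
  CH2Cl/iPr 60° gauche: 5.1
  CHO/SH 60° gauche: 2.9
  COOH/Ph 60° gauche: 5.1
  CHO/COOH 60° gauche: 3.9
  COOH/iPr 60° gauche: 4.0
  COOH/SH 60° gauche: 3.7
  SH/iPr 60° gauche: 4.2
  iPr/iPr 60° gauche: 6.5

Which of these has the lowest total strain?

C

A (eclipsed): COOH–Ph eclipsed, H–iPr eclipsed, SH–CHO eclipsed; 15.2 + 9.2 + 12.2 = 36.6 kJ/mol.
B (eclipsed): COOH–CHO eclipsed, H–Ph eclipsed, SH–iPr eclipsed; 12.0 + 7.3 + 15.9 = 35.2 kJ/mol.
C (staggered): COOH–CHO gauche, COOH–iPr gauche, SH–Ph gauche, SH–iPr gauche; 3.9 + 4.0 + 3.8 + 4.2 = 15.9 kJ/mol.
C has the lowest total (15.9 kJ/mol).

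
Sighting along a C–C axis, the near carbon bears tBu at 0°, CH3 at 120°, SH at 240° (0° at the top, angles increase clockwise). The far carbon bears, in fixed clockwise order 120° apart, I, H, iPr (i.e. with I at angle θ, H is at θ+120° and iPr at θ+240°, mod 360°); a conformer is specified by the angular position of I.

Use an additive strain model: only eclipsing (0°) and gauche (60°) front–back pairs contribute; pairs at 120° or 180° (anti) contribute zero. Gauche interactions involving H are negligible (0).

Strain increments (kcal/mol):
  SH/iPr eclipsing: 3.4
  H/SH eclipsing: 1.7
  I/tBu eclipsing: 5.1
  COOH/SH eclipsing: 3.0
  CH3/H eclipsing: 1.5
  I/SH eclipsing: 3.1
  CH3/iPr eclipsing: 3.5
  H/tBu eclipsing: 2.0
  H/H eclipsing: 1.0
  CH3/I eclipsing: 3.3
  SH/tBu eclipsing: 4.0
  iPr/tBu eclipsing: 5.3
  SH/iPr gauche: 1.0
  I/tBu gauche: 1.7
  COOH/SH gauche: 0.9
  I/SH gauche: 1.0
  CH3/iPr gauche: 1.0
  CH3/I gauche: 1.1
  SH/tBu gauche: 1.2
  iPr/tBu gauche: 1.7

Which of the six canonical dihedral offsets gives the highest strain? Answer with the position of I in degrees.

120°

I at 0° is eclipsed. tBu at 0° is eclipsed with I at 0° (5.1); CH3 at 120° is eclipsed with H at 120° (1.5); SH at 240° is eclipsed with iPr at 240° (3.4). Total 10.0 kcal/mol.
I at 60° is staggered. tBu at 0° is gauche with I at 60° (1.7); tBu at 0° is gauche with iPr at 300° (1.7); CH3 at 120° is gauche with I at 60° (1.1); SH at 240° is gauche with iPr at 300° (1.0). Total 5.5 kcal/mol.
I at 120° is eclipsed. tBu at 0° is eclipsed with iPr at 0° (5.3); CH3 at 120° is eclipsed with I at 120° (3.3); SH at 240° is eclipsed with H at 240° (1.7). Total 10.3 kcal/mol.
I at 180° is staggered. tBu at 0° is gauche with iPr at 60° (1.7); CH3 at 120° is gauche with I at 180° (1.1); CH3 at 120° is gauche with iPr at 60° (1.0); SH at 240° is gauche with I at 180° (1.0). Total 4.8 kcal/mol.
I at 240° is eclipsed. tBu at 0° is eclipsed with H at 0° (2.0); CH3 at 120° is eclipsed with iPr at 120° (3.5); SH at 240° is eclipsed with I at 240° (3.1). Total 8.6 kcal/mol.
I at 300° is staggered. tBu at 0° is gauche with I at 300° (1.7); CH3 at 120° is gauche with iPr at 180° (1.0); SH at 240° is gauche with I at 300° (1.0); SH at 240° is gauche with iPr at 180° (1.0). Total 4.7 kcal/mol.
The maximum (10.3 kcal/mol) occurs with I at 120°.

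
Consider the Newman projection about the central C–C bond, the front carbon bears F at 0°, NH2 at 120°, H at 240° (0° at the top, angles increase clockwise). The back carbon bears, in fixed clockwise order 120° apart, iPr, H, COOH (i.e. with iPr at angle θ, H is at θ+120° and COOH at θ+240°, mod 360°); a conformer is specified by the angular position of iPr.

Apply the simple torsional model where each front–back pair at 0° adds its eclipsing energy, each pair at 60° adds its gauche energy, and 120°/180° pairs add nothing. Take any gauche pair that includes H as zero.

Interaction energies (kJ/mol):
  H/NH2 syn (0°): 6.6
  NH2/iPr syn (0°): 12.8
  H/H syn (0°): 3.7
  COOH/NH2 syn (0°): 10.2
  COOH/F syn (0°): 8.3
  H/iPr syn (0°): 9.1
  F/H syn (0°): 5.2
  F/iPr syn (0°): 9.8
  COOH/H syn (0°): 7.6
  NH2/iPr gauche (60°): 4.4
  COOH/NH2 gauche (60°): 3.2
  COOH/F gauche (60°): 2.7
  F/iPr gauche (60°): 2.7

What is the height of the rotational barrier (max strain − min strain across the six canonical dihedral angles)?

iPr at 0° (eclipsed): F(0°)/iPr(0°) eclipsed 9.8; NH2(120°)/H(120°) eclipsed 6.6; H(240°)/COOH(240°) eclipsed 7.6 → 24.0 kJ/mol.
iPr at 60° (staggered): F(0°)/iPr(60°) gauche 2.7; F(0°)/COOH(300°) gauche 2.7; NH2(120°)/iPr(60°) gauche 4.4 → 9.8 kJ/mol.
iPr at 120° (eclipsed): F(0°)/COOH(0°) eclipsed 8.3; NH2(120°)/iPr(120°) eclipsed 12.8; H(240°)/H(240°) eclipsed 3.7 → 24.8 kJ/mol.
iPr at 180° (staggered): F(0°)/COOH(60°) gauche 2.7; NH2(120°)/iPr(180°) gauche 4.4; NH2(120°)/COOH(60°) gauche 3.2 → 10.3 kJ/mol.
iPr at 240° (eclipsed): F(0°)/H(0°) eclipsed 5.2; NH2(120°)/COOH(120°) eclipsed 10.2; H(240°)/iPr(240°) eclipsed 9.1 → 24.5 kJ/mol.
iPr at 300° (staggered): F(0°)/iPr(300°) gauche 2.7; NH2(120°)/COOH(180°) gauche 3.2 → 5.9 kJ/mol.
Max at 120° (24.8 kJ/mol), min at 300° (5.9 kJ/mol); barrier = 18.9 kJ/mol.

18.9 kJ/mol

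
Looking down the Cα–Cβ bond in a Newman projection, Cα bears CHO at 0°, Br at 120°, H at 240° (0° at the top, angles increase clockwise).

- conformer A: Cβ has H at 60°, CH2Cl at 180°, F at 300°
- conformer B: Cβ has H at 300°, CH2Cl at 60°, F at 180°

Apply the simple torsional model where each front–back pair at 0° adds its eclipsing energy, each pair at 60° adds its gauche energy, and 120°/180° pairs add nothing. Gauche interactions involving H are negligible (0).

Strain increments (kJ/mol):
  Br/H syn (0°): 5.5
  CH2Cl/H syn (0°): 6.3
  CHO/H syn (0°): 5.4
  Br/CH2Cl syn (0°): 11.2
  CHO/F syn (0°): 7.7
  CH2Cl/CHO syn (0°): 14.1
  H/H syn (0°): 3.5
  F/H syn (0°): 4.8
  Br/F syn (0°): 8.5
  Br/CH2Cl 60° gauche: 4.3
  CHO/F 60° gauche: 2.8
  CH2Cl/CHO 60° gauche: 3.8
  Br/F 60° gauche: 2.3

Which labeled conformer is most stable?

A

A (staggered): CHO–F gauche, Br–CH2Cl gauche; 2.8 + 4.3 = 7.1 kJ/mol.
B (staggered): CHO–CH2Cl gauche, Br–CH2Cl gauche, Br–F gauche; 3.8 + 4.3 + 2.3 = 10.4 kJ/mol.
A has the lowest total (7.1 kJ/mol).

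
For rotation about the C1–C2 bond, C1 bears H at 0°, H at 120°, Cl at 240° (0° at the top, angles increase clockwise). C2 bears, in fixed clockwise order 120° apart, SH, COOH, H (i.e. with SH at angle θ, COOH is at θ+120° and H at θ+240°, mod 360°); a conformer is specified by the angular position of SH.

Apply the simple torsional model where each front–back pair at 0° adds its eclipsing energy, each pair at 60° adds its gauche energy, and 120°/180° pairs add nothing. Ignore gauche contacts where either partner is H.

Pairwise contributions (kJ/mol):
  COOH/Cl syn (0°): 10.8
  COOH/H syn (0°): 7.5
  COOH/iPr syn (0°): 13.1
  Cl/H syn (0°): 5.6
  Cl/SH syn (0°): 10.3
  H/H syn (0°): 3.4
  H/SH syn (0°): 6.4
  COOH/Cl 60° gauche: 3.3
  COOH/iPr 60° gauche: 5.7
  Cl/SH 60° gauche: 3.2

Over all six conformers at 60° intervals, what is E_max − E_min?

18.0 kJ/mol

SH at 0° (eclipsed): H(0°)/SH(0°) eclipsed 6.4; H(120°)/COOH(120°) eclipsed 7.5; Cl(240°)/H(240°) eclipsed 5.6 → 19.5 kJ/mol.
SH at 60° (staggered): Cl(240°)/COOH(180°) gauche 3.3 → 3.3 kJ/mol.
SH at 120° (eclipsed): H(0°)/H(0°) eclipsed 3.4; H(120°)/SH(120°) eclipsed 6.4; Cl(240°)/COOH(240°) eclipsed 10.8 → 20.6 kJ/mol.
SH at 180° (staggered): Cl(240°)/SH(180°) gauche 3.2; Cl(240°)/COOH(300°) gauche 3.3 → 6.5 kJ/mol.
SH at 240° (eclipsed): H(0°)/COOH(0°) eclipsed 7.5; H(120°)/H(120°) eclipsed 3.4; Cl(240°)/SH(240°) eclipsed 10.3 → 21.2 kJ/mol.
SH at 300° (staggered): Cl(240°)/SH(300°) gauche 3.2 → 3.2 kJ/mol.
Max at 240° (21.2 kJ/mol), min at 300° (3.2 kJ/mol); barrier = 18.0 kJ/mol.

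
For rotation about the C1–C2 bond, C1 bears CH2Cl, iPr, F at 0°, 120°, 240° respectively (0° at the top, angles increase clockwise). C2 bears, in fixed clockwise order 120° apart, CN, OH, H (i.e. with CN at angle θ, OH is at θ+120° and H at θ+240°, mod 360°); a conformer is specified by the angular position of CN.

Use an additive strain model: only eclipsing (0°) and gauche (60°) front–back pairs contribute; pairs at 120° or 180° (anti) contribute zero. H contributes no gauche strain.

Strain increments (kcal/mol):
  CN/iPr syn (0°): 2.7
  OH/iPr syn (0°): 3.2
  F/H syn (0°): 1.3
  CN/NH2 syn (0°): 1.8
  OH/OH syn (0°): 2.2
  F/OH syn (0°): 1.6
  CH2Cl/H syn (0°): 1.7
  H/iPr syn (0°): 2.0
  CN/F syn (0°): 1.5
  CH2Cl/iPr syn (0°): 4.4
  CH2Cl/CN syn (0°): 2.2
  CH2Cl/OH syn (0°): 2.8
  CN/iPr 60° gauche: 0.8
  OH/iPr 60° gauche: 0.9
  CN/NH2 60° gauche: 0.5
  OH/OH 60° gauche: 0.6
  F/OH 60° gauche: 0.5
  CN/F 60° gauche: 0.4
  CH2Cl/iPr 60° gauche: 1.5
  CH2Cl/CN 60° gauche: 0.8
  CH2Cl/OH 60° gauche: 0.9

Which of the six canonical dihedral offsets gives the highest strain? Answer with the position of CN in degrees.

0°

CN at 0° is eclipsed. CH2Cl at 0° is eclipsed with CN at 0° (2.2); iPr at 120° is eclipsed with OH at 120° (3.2); F at 240° is eclipsed with H at 240° (1.3). Total 6.7 kcal/mol.
CN at 60° is staggered. CH2Cl at 0° is gauche with CN at 60° (0.8); iPr at 120° is gauche with CN at 60° (0.8); iPr at 120° is gauche with OH at 180° (0.9); F at 240° is gauche with OH at 180° (0.5). Total 3.0 kcal/mol.
CN at 120° is eclipsed. CH2Cl at 0° is eclipsed with H at 0° (1.7); iPr at 120° is eclipsed with CN at 120° (2.7); F at 240° is eclipsed with OH at 240° (1.6). Total 6.0 kcal/mol.
CN at 180° is staggered. CH2Cl at 0° is gauche with OH at 300° (0.9); iPr at 120° is gauche with CN at 180° (0.8); F at 240° is gauche with CN at 180° (0.4); F at 240° is gauche with OH at 300° (0.5). Total 2.6 kcal/mol.
CN at 240° is eclipsed. CH2Cl at 0° is eclipsed with OH at 0° (2.8); iPr at 120° is eclipsed with H at 120° (2.0); F at 240° is eclipsed with CN at 240° (1.5). Total 6.3 kcal/mol.
CN at 300° is staggered. CH2Cl at 0° is gauche with CN at 300° (0.8); CH2Cl at 0° is gauche with OH at 60° (0.9); iPr at 120° is gauche with OH at 60° (0.9); F at 240° is gauche with CN at 300° (0.4). Total 3.0 kcal/mol.
The maximum (6.7 kcal/mol) occurs with CN at 0°.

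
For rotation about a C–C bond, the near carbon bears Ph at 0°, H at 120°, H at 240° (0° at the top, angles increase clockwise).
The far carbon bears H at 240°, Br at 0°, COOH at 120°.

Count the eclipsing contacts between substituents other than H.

Non-H eclipsing pairs: Ph(0°)/Br(0°) — 1 interaction.

1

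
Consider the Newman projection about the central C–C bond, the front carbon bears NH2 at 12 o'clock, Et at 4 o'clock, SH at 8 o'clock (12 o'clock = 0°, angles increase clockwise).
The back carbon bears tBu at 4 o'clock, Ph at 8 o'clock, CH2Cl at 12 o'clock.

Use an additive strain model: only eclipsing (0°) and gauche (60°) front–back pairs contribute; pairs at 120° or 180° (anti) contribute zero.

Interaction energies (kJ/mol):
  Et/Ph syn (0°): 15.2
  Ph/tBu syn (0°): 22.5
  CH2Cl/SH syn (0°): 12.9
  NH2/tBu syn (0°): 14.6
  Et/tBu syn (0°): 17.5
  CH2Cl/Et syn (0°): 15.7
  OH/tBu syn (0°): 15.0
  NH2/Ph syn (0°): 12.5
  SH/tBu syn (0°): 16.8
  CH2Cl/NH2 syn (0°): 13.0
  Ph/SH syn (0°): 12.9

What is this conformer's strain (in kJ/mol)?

43.4 kJ/mol

This conformer (eclipsed): NH2(0°)/CH2Cl(0°) eclipsed 13.0; Et(120°)/tBu(120°) eclipsed 17.5; SH(240°)/Ph(240°) eclipsed 12.9 → 43.4 kJ/mol.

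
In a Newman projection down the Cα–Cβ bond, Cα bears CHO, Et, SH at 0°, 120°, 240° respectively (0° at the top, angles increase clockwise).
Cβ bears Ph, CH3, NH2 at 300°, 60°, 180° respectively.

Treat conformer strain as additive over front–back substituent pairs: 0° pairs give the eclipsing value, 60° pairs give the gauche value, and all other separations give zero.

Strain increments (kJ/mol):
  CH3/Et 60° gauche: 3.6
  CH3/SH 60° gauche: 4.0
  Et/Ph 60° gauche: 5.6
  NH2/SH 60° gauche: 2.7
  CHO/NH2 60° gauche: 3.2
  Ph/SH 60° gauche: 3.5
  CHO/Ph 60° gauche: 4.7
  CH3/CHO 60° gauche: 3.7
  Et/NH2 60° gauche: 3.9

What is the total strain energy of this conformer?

22.1 kJ/mol

This conformer (staggered): CHO(0°)/Ph(300°) gauche 4.7; CHO(0°)/CH3(60°) gauche 3.7; Et(120°)/CH3(60°) gauche 3.6; Et(120°)/NH2(180°) gauche 3.9; SH(240°)/Ph(300°) gauche 3.5; SH(240°)/NH2(180°) gauche 2.7 → 22.1 kJ/mol.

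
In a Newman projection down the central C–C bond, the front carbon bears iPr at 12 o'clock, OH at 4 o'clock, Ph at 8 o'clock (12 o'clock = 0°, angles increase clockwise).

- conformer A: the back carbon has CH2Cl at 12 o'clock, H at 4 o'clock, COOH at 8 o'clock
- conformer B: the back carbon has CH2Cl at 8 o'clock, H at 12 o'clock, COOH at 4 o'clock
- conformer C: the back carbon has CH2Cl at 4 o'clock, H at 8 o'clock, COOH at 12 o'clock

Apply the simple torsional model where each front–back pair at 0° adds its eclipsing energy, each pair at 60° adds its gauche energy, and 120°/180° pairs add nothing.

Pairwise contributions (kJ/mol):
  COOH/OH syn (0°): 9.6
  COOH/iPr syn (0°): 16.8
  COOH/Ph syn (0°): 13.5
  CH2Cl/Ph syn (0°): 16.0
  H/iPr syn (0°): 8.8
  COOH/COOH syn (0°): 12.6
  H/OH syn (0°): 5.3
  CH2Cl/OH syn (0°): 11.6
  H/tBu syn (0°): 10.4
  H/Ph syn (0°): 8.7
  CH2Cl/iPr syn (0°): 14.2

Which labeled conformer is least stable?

A (eclipsed): iPr–CH2Cl eclipsed, OH–H eclipsed, Ph–COOH eclipsed; 14.2 + 5.3 + 13.5 = 33.0 kJ/mol.
B (eclipsed): iPr–H eclipsed, OH–COOH eclipsed, Ph–CH2Cl eclipsed; 8.8 + 9.6 + 16.0 = 34.4 kJ/mol.
C (eclipsed): iPr–COOH eclipsed, OH–CH2Cl eclipsed, Ph–H eclipsed; 16.8 + 11.6 + 8.7 = 37.1 kJ/mol.
C has the highest total (37.1 kJ/mol).

C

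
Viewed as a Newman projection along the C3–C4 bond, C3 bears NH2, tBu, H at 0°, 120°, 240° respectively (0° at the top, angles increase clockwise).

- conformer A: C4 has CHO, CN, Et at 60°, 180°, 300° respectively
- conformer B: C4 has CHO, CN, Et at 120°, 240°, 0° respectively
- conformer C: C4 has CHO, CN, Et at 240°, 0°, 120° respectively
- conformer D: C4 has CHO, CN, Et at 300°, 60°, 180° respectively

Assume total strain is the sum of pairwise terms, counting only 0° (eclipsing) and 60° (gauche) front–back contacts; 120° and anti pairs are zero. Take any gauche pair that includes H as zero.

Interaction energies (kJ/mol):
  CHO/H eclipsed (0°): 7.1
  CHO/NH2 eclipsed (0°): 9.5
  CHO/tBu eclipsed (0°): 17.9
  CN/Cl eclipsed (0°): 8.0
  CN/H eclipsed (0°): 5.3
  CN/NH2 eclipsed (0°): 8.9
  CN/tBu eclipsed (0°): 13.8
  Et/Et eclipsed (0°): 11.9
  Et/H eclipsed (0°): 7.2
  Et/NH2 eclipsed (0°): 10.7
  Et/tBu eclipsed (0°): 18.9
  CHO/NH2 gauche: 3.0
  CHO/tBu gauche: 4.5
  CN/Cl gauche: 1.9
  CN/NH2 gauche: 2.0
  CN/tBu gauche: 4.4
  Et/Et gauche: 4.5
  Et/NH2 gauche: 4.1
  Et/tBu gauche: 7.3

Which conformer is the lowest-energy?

A (staggered): NH2–CHO gauche, NH2–Et gauche, tBu–CHO gauche, tBu–CN gauche; 3.0 + 4.1 + 4.5 + 4.4 = 16.0 kJ/mol.
B (eclipsed): NH2–Et eclipsed, tBu–CHO eclipsed, H–CN eclipsed; 10.7 + 17.9 + 5.3 = 33.9 kJ/mol.
C (eclipsed): NH2–CN eclipsed, tBu–Et eclipsed, H–CHO eclipsed; 8.9 + 18.9 + 7.1 = 34.9 kJ/mol.
D (staggered): NH2–CHO gauche, NH2–CN gauche, tBu–CN gauche, tBu–Et gauche; 3.0 + 2.0 + 4.4 + 7.3 = 16.7 kJ/mol.
A has the lowest total (16.0 kJ/mol).

A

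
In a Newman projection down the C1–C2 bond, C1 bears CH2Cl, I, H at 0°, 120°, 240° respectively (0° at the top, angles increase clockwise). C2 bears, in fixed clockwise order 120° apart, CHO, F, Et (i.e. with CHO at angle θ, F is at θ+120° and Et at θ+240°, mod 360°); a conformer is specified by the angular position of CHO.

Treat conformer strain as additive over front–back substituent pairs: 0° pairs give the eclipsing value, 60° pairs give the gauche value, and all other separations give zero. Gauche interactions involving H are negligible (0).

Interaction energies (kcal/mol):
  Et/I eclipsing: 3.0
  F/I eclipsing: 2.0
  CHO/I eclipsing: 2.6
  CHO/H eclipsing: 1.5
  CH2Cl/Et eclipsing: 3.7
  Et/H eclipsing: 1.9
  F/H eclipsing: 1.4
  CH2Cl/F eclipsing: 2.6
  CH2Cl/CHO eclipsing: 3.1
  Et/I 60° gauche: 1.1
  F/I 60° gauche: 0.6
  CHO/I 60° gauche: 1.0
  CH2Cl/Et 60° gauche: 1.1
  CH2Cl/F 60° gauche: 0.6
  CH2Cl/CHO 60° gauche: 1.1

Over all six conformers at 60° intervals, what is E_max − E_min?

CHO at 0° is eclipsed. CH2Cl at 0° is eclipsed with CHO at 0° (3.1); I at 120° is eclipsed with F at 120° (2.0); H at 240° is eclipsed with Et at 240° (1.9). Total 7.0 kcal/mol.
CHO at 60° is staggered. CH2Cl at 0° is gauche with CHO at 60° (1.1); CH2Cl at 0° is gauche with Et at 300° (1.1); I at 120° is gauche with CHO at 60° (1.0); I at 120° is gauche with F at 180° (0.6). Total 3.8 kcal/mol.
CHO at 120° is eclipsed. CH2Cl at 0° is eclipsed with Et at 0° (3.7); I at 120° is eclipsed with CHO at 120° (2.6); H at 240° is eclipsed with F at 240° (1.4). Total 7.7 kcal/mol.
CHO at 180° is staggered. CH2Cl at 0° is gauche with F at 300° (0.6); CH2Cl at 0° is gauche with Et at 60° (1.1); I at 120° is gauche with CHO at 180° (1.0); I at 120° is gauche with Et at 60° (1.1). Total 3.8 kcal/mol.
CHO at 240° is eclipsed. CH2Cl at 0° is eclipsed with F at 0° (2.6); I at 120° is eclipsed with Et at 120° (3.0); H at 240° is eclipsed with CHO at 240° (1.5). Total 7.1 kcal/mol.
CHO at 300° is staggered. CH2Cl at 0° is gauche with CHO at 300° (1.1); CH2Cl at 0° is gauche with F at 60° (0.6); I at 120° is gauche with F at 60° (0.6); I at 120° is gauche with Et at 180° (1.1). Total 3.4 kcal/mol.
Max at 120° (7.7 kcal/mol), min at 300° (3.4 kcal/mol); barrier = 4.3 kcal/mol.

4.3 kcal/mol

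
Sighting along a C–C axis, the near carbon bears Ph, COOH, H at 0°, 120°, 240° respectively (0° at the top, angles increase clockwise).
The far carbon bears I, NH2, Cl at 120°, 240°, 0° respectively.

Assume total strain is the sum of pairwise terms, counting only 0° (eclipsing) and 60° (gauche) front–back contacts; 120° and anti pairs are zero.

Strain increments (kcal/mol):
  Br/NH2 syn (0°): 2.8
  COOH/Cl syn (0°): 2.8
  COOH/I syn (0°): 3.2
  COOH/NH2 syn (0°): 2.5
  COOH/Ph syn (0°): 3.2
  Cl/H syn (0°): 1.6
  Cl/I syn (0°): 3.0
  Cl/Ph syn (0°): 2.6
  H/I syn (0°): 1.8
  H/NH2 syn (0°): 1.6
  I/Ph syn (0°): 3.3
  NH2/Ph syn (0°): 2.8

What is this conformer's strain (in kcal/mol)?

7.4 kcal/mol

This conformer (eclipsed): Ph(0°)/Cl(0°) eclipsed 2.6; COOH(120°)/I(120°) eclipsed 3.2; H(240°)/NH2(240°) eclipsed 1.6 → 7.4 kcal/mol.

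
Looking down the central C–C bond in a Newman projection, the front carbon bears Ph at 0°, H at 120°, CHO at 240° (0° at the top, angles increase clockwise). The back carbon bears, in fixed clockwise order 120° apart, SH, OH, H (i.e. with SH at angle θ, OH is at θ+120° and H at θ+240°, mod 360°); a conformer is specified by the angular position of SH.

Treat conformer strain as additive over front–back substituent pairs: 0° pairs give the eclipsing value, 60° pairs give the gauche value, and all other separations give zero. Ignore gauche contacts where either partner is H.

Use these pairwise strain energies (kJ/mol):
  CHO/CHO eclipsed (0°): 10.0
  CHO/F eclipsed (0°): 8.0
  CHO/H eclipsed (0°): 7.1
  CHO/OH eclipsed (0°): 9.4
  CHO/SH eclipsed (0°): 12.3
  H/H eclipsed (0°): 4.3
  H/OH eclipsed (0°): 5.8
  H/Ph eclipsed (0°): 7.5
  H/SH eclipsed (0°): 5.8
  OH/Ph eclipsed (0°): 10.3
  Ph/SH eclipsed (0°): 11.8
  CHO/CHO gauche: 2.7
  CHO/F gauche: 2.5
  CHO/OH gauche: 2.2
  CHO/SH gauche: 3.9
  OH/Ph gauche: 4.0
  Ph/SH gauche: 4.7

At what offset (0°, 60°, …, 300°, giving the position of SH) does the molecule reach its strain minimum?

SH at 0° is eclipsed. Ph at 0° is eclipsed with SH at 0° (11.8); H at 120° is eclipsed with OH at 120° (5.8); CHO at 240° is eclipsed with H at 240° (7.1). Total 24.7 kJ/mol.
SH at 60° is staggered. Ph at 0° is gauche with SH at 60° (4.7); CHO at 240° is gauche with OH at 180° (2.2). Total 6.9 kJ/mol.
SH at 120° is eclipsed. Ph at 0° is eclipsed with H at 0° (7.5); H at 120° is eclipsed with SH at 120° (5.8); CHO at 240° is eclipsed with OH at 240° (9.4). Total 22.7 kJ/mol.
SH at 180° is staggered. Ph at 0° is gauche with OH at 300° (4.0); CHO at 240° is gauche with SH at 180° (3.9); CHO at 240° is gauche with OH at 300° (2.2). Total 10.1 kJ/mol.
SH at 240° is eclipsed. Ph at 0° is eclipsed with OH at 0° (10.3); H at 120° is eclipsed with H at 120° (4.3); CHO at 240° is eclipsed with SH at 240° (12.3). Total 26.9 kJ/mol.
SH at 300° is staggered. Ph at 0° is gauche with SH at 300° (4.7); Ph at 0° is gauche with OH at 60° (4.0); CHO at 240° is gauche with SH at 300° (3.9). Total 12.6 kJ/mol.
The minimum (6.9 kJ/mol) occurs with SH at 60°.

60°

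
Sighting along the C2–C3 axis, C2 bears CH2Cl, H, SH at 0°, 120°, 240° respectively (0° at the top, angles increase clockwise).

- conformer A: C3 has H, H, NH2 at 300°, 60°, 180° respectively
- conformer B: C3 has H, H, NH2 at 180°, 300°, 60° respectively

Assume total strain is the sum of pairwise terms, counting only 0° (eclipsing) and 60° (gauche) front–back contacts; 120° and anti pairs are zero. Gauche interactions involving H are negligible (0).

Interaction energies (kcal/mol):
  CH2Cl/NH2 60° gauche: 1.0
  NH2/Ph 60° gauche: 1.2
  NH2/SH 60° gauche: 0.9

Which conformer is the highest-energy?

B

A (staggered): SH(240°)/NH2(180°) gauche 0.9 → 0.9 kcal/mol.
B (staggered): CH2Cl(0°)/NH2(60°) gauche 1.0 → 1.0 kcal/mol.
B has the highest total (1.0 kcal/mol).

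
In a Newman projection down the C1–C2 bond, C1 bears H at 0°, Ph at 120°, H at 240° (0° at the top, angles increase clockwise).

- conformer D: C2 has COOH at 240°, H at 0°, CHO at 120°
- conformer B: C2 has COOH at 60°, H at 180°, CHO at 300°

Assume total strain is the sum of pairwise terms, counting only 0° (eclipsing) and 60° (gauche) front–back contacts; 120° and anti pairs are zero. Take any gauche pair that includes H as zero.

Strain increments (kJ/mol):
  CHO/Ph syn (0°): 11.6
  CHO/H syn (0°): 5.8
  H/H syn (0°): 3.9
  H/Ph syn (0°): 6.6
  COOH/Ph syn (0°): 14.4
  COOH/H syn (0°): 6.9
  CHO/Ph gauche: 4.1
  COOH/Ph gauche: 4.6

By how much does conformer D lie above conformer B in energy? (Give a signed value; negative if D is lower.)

+17.8 kJ/mol

D (eclipsed): H–H eclipsed, Ph–CHO eclipsed, H–COOH eclipsed; 3.9 + 11.6 + 6.9 = 22.4 kJ/mol.
B (staggered): Ph–COOH gauche; 4.6 = 4.6 kJ/mol.
E(D) − E(B) = 22.4 − 4.6 = +17.8 kJ/mol.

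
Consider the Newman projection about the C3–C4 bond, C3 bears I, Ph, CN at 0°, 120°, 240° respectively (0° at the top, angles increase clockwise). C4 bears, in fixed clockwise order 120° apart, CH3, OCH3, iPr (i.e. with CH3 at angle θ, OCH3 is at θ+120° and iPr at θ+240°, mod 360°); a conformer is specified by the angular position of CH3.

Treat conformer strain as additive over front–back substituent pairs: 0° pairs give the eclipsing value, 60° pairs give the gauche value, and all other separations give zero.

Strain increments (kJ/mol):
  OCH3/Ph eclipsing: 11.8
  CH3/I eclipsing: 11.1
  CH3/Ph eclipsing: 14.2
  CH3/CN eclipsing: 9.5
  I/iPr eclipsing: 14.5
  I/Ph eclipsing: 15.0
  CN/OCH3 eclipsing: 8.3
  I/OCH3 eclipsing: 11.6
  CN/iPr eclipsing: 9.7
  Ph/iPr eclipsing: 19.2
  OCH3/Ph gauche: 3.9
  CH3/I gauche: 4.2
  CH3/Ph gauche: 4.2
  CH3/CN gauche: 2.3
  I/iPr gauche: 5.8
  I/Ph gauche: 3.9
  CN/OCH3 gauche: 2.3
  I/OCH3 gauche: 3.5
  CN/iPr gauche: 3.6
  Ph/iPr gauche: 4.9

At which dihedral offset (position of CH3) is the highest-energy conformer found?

CH3 at 0° (eclipsed): I–CH3 eclipsed, Ph–OCH3 eclipsed, CN–iPr eclipsed; 11.1 + 11.8 + 9.7 = 32.6 kJ/mol.
CH3 at 60° (staggered): I–CH3 gauche, I–iPr gauche, Ph–CH3 gauche, Ph–OCH3 gauche, CN–OCH3 gauche, CN–iPr gauche; 4.2 + 5.8 + 4.2 + 3.9 + 2.3 + 3.6 = 24.0 kJ/mol.
CH3 at 120° (eclipsed): I–iPr eclipsed, Ph–CH3 eclipsed, CN–OCH3 eclipsed; 14.5 + 14.2 + 8.3 = 37.0 kJ/mol.
CH3 at 180° (staggered): I–OCH3 gauche, I–iPr gauche, Ph–CH3 gauche, Ph–iPr gauche, CN–CH3 gauche, CN–OCH3 gauche; 3.5 + 5.8 + 4.2 + 4.9 + 2.3 + 2.3 = 23.0 kJ/mol.
CH3 at 240° (eclipsed): I–OCH3 eclipsed, Ph–iPr eclipsed, CN–CH3 eclipsed; 11.6 + 19.2 + 9.5 = 40.3 kJ/mol.
CH3 at 300° (staggered): I–CH3 gauche, I–OCH3 gauche, Ph–OCH3 gauche, Ph–iPr gauche, CN–CH3 gauche, CN–iPr gauche; 4.2 + 3.5 + 3.9 + 4.9 + 2.3 + 3.6 = 22.4 kJ/mol.
The maximum (40.3 kJ/mol) occurs with CH3 at 240°.

240°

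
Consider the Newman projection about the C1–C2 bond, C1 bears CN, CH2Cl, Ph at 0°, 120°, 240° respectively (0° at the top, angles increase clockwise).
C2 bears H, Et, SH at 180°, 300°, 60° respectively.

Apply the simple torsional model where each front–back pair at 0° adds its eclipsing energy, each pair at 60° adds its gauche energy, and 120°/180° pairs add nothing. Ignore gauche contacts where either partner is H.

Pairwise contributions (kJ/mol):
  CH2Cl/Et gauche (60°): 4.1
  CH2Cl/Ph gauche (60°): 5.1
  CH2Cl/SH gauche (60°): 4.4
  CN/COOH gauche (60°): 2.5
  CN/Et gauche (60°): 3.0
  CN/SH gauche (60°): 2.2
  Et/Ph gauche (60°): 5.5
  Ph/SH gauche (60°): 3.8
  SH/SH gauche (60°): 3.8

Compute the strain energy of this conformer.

This conformer is staggered. CN at 0° is gauche with Et at 300° (3.0); CN at 0° is gauche with SH at 60° (2.2); CH2Cl at 120° is gauche with SH at 60° (4.4); Ph at 240° is gauche with Et at 300° (5.5). Total 15.1 kJ/mol.

15.1 kJ/mol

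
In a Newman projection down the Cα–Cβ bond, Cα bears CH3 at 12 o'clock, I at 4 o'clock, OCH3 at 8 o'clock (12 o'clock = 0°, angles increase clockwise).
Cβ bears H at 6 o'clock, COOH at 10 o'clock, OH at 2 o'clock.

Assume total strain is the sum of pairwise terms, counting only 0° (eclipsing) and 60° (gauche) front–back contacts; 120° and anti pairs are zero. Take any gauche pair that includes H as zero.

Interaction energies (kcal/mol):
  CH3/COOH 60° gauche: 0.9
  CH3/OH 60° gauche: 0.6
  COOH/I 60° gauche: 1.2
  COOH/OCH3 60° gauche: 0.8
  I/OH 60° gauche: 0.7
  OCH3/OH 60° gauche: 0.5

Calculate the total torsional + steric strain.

This conformer (staggered): CH3(0°)/COOH(300°) gauche 0.9; CH3(0°)/OH(60°) gauche 0.6; I(120°)/OH(60°) gauche 0.7; OCH3(240°)/COOH(300°) gauche 0.8 → 3.0 kcal/mol.

3.0 kcal/mol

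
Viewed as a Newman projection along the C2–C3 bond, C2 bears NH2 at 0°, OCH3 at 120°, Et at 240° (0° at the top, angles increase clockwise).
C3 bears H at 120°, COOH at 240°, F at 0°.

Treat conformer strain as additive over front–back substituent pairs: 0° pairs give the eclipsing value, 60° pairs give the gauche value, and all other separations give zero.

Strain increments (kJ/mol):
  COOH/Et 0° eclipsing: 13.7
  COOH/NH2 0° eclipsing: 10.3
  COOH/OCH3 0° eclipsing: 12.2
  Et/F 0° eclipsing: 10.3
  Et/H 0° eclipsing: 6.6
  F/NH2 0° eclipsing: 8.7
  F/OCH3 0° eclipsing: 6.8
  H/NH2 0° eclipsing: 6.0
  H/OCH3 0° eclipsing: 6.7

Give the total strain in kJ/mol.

29.1 kJ/mol

This conformer (eclipsed): NH2(0°)/F(0°) eclipsed 8.7; OCH3(120°)/H(120°) eclipsed 6.7; Et(240°)/COOH(240°) eclipsed 13.7 → 29.1 kJ/mol.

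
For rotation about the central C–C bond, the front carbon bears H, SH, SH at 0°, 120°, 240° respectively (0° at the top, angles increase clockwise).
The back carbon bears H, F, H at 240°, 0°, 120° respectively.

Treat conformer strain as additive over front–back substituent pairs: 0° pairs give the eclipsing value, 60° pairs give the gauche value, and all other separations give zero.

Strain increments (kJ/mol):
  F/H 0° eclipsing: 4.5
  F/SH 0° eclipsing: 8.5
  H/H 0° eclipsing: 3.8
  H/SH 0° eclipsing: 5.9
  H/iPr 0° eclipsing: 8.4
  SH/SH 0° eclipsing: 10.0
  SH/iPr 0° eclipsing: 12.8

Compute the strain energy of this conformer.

This conformer is eclipsed. H at 0° is eclipsed with F at 0° (4.5); SH at 120° is eclipsed with H at 120° (5.9); SH at 240° is eclipsed with H at 240° (5.9). Total 16.3 kJ/mol.

16.3 kJ/mol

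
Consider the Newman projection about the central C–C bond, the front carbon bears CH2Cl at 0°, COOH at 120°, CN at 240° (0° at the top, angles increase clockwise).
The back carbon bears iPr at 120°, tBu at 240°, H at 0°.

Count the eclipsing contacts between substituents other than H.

2

Non-H eclipsing pairs: COOH(120°)/iPr(120°); CN(240°)/tBu(240°) — 2 interactions.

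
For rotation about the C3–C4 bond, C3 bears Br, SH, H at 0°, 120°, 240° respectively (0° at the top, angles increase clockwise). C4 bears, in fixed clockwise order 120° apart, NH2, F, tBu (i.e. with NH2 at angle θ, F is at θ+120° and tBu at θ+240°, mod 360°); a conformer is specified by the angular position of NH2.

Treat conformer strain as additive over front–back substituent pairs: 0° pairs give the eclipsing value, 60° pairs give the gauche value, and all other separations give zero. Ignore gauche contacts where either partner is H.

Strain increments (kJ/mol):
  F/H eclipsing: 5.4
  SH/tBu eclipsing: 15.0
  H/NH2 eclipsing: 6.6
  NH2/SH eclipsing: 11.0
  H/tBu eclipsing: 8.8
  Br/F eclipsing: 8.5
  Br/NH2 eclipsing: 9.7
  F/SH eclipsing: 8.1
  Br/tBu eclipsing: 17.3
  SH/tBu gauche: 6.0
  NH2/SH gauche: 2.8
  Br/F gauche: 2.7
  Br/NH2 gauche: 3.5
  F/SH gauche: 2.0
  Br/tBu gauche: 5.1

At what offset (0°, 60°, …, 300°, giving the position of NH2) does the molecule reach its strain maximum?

NH2 at 0° is eclipsed. Br at 0° is eclipsed with NH2 at 0° (9.7); SH at 120° is eclipsed with F at 120° (8.1); H at 240° is eclipsed with tBu at 240° (8.8). Total 26.6 kJ/mol.
NH2 at 60° is staggered. Br at 0° is gauche with NH2 at 60° (3.5); Br at 0° is gauche with tBu at 300° (5.1); SH at 120° is gauche with NH2 at 60° (2.8); SH at 120° is gauche with F at 180° (2.0). Total 13.4 kJ/mol.
NH2 at 120° is eclipsed. Br at 0° is eclipsed with tBu at 0° (17.3); SH at 120° is eclipsed with NH2 at 120° (11.0); H at 240° is eclipsed with F at 240° (5.4). Total 33.7 kJ/mol.
NH2 at 180° is staggered. Br at 0° is gauche with F at 300° (2.7); Br at 0° is gauche with tBu at 60° (5.1); SH at 120° is gauche with NH2 at 180° (2.8); SH at 120° is gauche with tBu at 60° (6.0). Total 16.6 kJ/mol.
NH2 at 240° is eclipsed. Br at 0° is eclipsed with F at 0° (8.5); SH at 120° is eclipsed with tBu at 120° (15.0); H at 240° is eclipsed with NH2 at 240° (6.6). Total 30.1 kJ/mol.
NH2 at 300° is staggered. Br at 0° is gauche with NH2 at 300° (3.5); Br at 0° is gauche with F at 60° (2.7); SH at 120° is gauche with F at 60° (2.0); SH at 120° is gauche with tBu at 180° (6.0). Total 14.2 kJ/mol.
The maximum (33.7 kJ/mol) occurs with NH2 at 120°.

120°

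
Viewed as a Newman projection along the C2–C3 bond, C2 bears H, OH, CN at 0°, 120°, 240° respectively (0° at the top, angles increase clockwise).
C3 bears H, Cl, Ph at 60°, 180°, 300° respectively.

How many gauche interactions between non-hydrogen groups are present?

3

Non-H gauche pairs: OH(120°)/Cl(180°); CN(240°)/Cl(180°); CN(240°)/Ph(300°) — 3 interactions.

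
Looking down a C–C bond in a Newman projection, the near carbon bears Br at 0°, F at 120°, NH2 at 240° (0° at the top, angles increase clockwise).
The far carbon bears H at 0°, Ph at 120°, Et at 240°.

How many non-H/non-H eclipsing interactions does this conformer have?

2

Non-H eclipsing pairs: F(120°)/Ph(120°); NH2(240°)/Et(240°) — 2 interactions.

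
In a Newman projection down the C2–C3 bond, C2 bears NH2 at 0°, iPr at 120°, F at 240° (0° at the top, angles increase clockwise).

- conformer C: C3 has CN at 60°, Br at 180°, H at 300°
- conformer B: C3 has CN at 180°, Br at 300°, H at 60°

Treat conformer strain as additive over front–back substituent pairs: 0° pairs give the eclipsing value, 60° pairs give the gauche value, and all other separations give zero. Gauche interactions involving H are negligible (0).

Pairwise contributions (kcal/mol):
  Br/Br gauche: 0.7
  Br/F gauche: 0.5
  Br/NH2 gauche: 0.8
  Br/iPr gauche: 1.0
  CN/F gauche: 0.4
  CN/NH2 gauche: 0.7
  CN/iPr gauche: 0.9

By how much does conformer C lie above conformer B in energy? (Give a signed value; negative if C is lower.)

+0.5 kcal/mol

C (staggered): NH2(0°)/CN(60°) gauche 0.7; iPr(120°)/CN(60°) gauche 0.9; iPr(120°)/Br(180°) gauche 1.0; F(240°)/Br(180°) gauche 0.5 → 3.1 kcal/mol.
B (staggered): NH2(0°)/Br(300°) gauche 0.8; iPr(120°)/CN(180°) gauche 0.9; F(240°)/CN(180°) gauche 0.4; F(240°)/Br(300°) gauche 0.5 → 2.6 kcal/mol.
E(C) − E(B) = 3.1 − 2.6 = +0.5 kcal/mol.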